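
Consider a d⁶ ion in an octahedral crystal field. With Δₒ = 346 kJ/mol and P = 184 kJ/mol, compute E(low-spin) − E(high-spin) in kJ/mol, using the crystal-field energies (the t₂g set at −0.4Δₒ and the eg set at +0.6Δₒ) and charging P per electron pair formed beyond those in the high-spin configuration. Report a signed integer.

High-spin: t₂g⁴ eg², CFSE = -0.4Δₒ = -138 kJ/mol.
Low-spin t₂g⁶ eg⁰ gives -2.4Δₒ = -830 kJ/mol, but forming 2 extra pairs costs 2P = 368 kJ/mol, so E(LS) = -830 + 368 = -462 kJ/mol.
The difference is -462 − (-138) = -324 kJ/mol, so low-spin lies lower.

-324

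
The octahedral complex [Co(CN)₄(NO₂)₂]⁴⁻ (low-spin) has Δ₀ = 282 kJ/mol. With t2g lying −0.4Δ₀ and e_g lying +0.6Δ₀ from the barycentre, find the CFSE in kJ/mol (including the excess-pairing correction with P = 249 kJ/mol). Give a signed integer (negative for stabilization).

-259

Ligand charges: 4×(-1) from CN⁻ and 2×(-1) from NO₂⁻ sum to -6; with overall charge -4, Co is +2.
Co²⁺: group 9, so d-count = 9 − 2 = 7.
Electron filling gives t2g^6 e_g^1.
CFSE(orbital) = 6×(-0.4Δ₀) + 1×(0.6Δ₀) = -1.8Δ₀; with Δ₀ = 282 kJ/mol that is -508 kJ/mol.
Relative to high-spin t2g^5 e_g^2 (2 paired), the low-spin configuration has 1 additional pair, contributing +1 × 249 = +249 kJ/mol.
Overall CFSE = -508 + 249 = -259 kJ/mol.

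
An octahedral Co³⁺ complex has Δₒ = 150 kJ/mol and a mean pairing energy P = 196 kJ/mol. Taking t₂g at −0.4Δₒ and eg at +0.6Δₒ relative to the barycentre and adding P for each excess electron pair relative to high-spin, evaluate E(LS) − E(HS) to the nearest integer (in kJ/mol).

Co is in group 9, so Co³⁺ is d⁶ (9 − 3 = 6).
High-spin: t₂g⁴ eg², CFSE = -0.4Δₒ = -60 kJ/mol.
For low-spin the configuration is t₂g⁶ eg⁰: orbital energy -2.4 × 150 = -360 kJ/mol, and 2 additional pairs relative to high-spin add 392 kJ/mol, giving 32 kJ/mol.
The difference is 32 − (-60) = 92 kJ/mol, so high-spin lies lower.

92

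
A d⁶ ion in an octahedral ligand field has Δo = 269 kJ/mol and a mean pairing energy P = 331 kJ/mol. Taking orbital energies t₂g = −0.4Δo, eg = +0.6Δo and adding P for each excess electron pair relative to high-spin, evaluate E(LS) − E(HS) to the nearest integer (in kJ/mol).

124

High-spin: t₂g⁴ eg², CFSE = -0.4Δo = -108 kJ/mol.
For low-spin the configuration is t₂g⁶ eg⁰: orbital energy -2.4 × 269 = -646 kJ/mol, and 2 additional pairs relative to high-spin add 662 kJ/mol, giving 16 kJ/mol.
Thus E(LS) − E(HS) = 124 kJ/mol.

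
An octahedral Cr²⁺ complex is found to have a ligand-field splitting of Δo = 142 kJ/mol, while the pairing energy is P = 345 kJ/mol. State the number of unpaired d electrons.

Cr sits in group 6; removing 2 electrons leaves Cr²⁺ with 6 − 2 = 4 d electrons.
Here Δo < P (142 < 345), so the high-spin state is favoured.
Configuration: t₂g³ eg¹.
Unpaired electrons: 4.

4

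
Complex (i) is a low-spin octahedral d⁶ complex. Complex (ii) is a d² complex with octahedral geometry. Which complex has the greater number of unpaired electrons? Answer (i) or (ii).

(ii)

(i): t₂g⁶ eg⁰ → 0 unpaired.
(ii): For octahedral d² the high- and low-spin configurations coincide; t₂g² eg⁰ → 2 unpaired.
So (ii) has more unpaired electrons.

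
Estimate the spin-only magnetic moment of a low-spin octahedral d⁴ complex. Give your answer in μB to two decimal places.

2.83 μB

Configuration: t₂g⁴ eg⁰ → 2 unpaired electrons.
μ(spin-only) = √[2(2+2)] = √8 ≈ 2.83 μB.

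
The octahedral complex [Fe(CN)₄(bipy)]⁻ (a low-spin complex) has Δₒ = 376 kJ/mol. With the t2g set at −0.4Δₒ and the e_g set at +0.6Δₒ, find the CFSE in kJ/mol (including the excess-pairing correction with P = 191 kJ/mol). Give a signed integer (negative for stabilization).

-370

Ligand charges: 4×(-1) from CN⁻ and 1×(+0) from bipy sum to -4; with overall charge -1, Fe is +3.
Fe sits in group 8; removing 3 electrons leaves Fe³⁺ with 8 − 3 = 5 d electrons.
Electron filling gives t2g^5 e_g^0.
CFSE(orbital) = 5×(-0.4Δₒ) + 0×(0.6Δₒ) = -2.0Δₒ; with Δₒ = 376 kJ/mol that is -752 kJ/mol.
Pairing penalty: 2 pairs vs 0 in the high-spin reference → 2 extra × P = 382 kJ/mol.
Combining: -752 + 382 = -370 kJ/mol.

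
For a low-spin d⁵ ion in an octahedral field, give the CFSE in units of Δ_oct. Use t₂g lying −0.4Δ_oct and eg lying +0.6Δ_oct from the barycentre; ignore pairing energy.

Configuration: t₂g⁵ eg⁰.
CFSE = 5(-0.4Δ_oct) + 0(0.6Δ_oct) = -2.0Δ_oct + 0.0Δ_oct = -2.0Δ_oct.

-2.0 Δ_oct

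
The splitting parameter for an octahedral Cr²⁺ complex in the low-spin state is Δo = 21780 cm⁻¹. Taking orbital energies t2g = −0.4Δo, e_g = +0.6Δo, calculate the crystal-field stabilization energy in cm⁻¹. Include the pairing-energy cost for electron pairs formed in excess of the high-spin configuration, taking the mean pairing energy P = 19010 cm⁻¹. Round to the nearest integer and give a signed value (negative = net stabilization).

Cr sits in group 6; removing 2 electrons leaves Cr²⁺ with 6 − 2 = 4 d electrons.
Electron filling gives t2g^4 e_g^0.
The orbital stabilization is -1.6Δo = -1.6 × 21780 = -34848 cm⁻¹.
High-spin d⁴ would be t2g^3 e_g^1 with 0 pairs; low-spin has 1, so 1 excess pair costs +1P = +19010 cm⁻¹.
Combining: -34848 + 19010 = -15838 cm⁻¹.

-15838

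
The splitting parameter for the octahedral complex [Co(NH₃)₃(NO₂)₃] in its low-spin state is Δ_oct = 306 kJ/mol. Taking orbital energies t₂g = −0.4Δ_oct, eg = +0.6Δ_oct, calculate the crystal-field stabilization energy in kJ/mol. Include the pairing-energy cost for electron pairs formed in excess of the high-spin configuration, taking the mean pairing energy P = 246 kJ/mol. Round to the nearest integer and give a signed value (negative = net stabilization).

-242

Ligand charges: 3×(+0) from NH₃ and 3×(-1) from NO₂⁻ sum to -3; with overall charge +0, Co is +3.
Co sits in group 9; removing 3 electrons leaves Co³⁺ with 9 − 3 = 6 d electrons.
Configuration: t₂g⁶ eg⁰.
Orbital CFSE = 6(-0.4) + 0(0.6) = -2.4Δ_oct = -2.4 × 306 = -734 kJ/mol.
Pairing penalty: 3 pairs vs 1 in the high-spin reference → 2 extra × P = 492 kJ/mol.
Combining: -734 + 492 = -242 kJ/mol.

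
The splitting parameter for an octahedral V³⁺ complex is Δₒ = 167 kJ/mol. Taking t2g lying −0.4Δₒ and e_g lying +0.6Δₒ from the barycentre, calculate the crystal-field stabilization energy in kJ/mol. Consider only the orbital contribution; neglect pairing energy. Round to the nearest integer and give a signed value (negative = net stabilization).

V sits in group 5; removing 3 electrons leaves V³⁺ with 5 − 3 = 2 d electrons.
For octahedral d² the high- and low-spin configurations coincide.
Configuration: t2g^2 e_g^0.
Orbital CFSE = 2(-0.4) + 0(0.6) = -0.8Δₒ = -0.8 × 167 = -134 kJ/mol.

-134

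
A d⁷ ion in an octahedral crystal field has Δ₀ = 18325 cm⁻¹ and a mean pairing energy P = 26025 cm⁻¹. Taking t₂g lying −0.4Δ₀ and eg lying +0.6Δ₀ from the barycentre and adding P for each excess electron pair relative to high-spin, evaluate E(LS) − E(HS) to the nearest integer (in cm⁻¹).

7700

In the high-spin limit (t₂g⁵ eg²) the orbital term is -0.8Δ₀ = -14660 cm⁻¹, with no excess pairing.
For low-spin the configuration is t₂g⁶ eg¹: orbital energy -1.8 × 18325 = -32985 cm⁻¹, and 1 additional pair relative to high-spin adds 26025 cm⁻¹, giving -6960 cm⁻¹.
E(LS) − E(HS) = -6960 − (-14660) = 7700 cm⁻¹.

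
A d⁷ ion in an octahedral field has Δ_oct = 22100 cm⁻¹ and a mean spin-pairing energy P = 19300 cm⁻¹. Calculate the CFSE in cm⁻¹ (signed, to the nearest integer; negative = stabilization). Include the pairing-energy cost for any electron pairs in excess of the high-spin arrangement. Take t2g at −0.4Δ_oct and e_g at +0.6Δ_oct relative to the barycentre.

-20480

With Δ_oct > P the complex is low-spin.
Filling d⁷ accordingly: t2g^6 e_g^1.
Orbital CFSE = -1.8Δ_oct = -1.8 × 22100 = -39780 cm⁻¹.
Excess pairs vs high-spin: 3 − 2 = 1; pairing cost = +19300 cm⁻¹.
Net CFSE = -39780 + 19300 = -20480 cm⁻¹.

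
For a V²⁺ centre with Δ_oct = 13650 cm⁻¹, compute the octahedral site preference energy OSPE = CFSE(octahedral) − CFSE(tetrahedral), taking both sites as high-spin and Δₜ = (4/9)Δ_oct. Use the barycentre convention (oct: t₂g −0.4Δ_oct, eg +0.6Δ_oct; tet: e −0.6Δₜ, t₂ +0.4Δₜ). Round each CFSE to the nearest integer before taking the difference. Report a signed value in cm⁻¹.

V sits in group 5; removing 2 electrons leaves V²⁺ with 5 − 2 = 3 d electrons.
In an octahedral site d³ (HS) is t₂g³ eg⁰, giving CFSE(oct) = -1.2Δ_oct = -16380 cm⁻¹.
In a tetrahedral site the filling is e² t₂¹: CFSE(tet) = -0.8Δₜ = -0.8 × (4/9)(13650) = -4853 cm⁻¹.
OSPE = CFSE(oct) − CFSE(tet) = -16380 − (-4853) = -11527 cm⁻¹.

-11527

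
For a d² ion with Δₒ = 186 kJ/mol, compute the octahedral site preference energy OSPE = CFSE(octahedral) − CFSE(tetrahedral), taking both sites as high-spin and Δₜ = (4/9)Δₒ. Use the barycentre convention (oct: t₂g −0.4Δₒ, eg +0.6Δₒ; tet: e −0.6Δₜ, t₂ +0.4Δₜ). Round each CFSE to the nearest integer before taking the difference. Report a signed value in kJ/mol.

Octahedral high-spin t₂g² eg⁰: CFSE = -0.8 × 186 = -149 kJ/mol.
In a tetrahedral site the filling is e² t₂⁰: CFSE(tet) = -1.2Δₜ = -1.2 × (4/9)(186) = -99 kJ/mol.
OSPE = -149 − (-99) = -50 kJ/mol.

-50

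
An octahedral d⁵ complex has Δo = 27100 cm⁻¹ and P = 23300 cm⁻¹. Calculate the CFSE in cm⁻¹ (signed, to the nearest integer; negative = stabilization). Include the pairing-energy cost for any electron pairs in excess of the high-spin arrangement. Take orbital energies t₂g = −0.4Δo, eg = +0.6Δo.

-7600

Since Δo = 27100 cm⁻¹ > P = 23300 cm⁻¹, the complex adopts the low-spin configuration.
Configuration: t₂g⁵ eg⁰.
Orbital CFSE = -2.0Δo = -2.0 × 27100 = -54200 cm⁻¹.
Excess pairs vs high-spin: 2 − 0 = 2; pairing cost = +46600 cm⁻¹.
Net CFSE = -54200 + 46600 = -7600 cm⁻¹.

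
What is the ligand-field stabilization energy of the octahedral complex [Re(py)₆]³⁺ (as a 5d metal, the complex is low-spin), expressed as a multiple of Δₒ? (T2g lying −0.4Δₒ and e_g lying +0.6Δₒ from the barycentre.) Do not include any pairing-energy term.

py is neutral, so the +3 overall charge sits on Re: oxidation state +3.
Re³⁺: group 7, so d-count = 7 − 3 = 4.
Configuration: t2g^4 e_g^0.
CFSE = 4(-0.4Δₒ) + 0(0.6Δₒ) = -1.6Δₒ + 0.0Δₒ = -1.6Δₒ.

-1.6 Δₒ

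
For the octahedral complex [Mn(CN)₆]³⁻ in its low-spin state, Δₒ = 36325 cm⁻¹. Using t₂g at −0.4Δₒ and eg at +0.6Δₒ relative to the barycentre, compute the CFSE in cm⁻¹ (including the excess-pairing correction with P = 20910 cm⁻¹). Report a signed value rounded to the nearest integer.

Each CN⁻ contributes -1; 6 × (-1) = -6. With overall charge -3, Mn is in the +3 oxidation state.
Mn³⁺: group 7, so d-count = 7 − 3 = 4.
The d⁴ electrons fill as t₂g⁴ eg⁰.
Orbital CFSE = 4(-0.4) + 0(0.6) = -1.6Δₒ = -1.6 × 36325 = -58120 cm⁻¹.
Pairing penalty: 1 pair vs 0 in the high-spin reference → 1 extra × P = 20910 cm⁻¹.
Overall CFSE = -58120 + 20910 = -37210 cm⁻¹.

-37210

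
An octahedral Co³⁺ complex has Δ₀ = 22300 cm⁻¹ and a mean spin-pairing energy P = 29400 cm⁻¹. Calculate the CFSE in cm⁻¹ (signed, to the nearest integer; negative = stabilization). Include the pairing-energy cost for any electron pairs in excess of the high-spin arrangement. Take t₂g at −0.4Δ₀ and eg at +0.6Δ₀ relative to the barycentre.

Group 9 minus oxidation state +3 gives a d⁶ configuration for Co³⁺.
Since Δ₀ = 22300 cm⁻¹ < P = 29400 cm⁻¹, the complex adopts the high-spin configuration.
Filling d⁶ accordingly: t₂g⁴ eg².
Orbital CFSE = -0.4Δ₀ = -0.4 × 22300 = -8920 cm⁻¹.
High-spin has no excess pairs, so no pairing correction applies.

-8920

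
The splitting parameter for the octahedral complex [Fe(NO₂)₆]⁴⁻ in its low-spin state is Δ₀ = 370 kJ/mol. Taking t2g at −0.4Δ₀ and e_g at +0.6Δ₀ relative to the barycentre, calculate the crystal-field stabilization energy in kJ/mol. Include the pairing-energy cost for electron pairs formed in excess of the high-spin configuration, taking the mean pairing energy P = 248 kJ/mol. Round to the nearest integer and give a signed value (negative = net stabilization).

Each NO₂⁻ contributes -1; 6 × (-1) = -6. With overall charge -4, Fe is in the +2 oxidation state.
Fe is in group 8, so Fe²⁺ is d⁶ (8 − 2 = 6).
Electron filling gives t2g^6 e_g^0.
Orbital CFSE = 6(-0.4) + 0(0.6) = -2.4Δ₀ = -2.4 × 370 = -888 kJ/mol.
Pairing penalty: 3 pairs vs 1 in the high-spin reference → 2 extra × P = 496 kJ/mol.
Combining: -888 + 496 = -392 kJ/mol.

-392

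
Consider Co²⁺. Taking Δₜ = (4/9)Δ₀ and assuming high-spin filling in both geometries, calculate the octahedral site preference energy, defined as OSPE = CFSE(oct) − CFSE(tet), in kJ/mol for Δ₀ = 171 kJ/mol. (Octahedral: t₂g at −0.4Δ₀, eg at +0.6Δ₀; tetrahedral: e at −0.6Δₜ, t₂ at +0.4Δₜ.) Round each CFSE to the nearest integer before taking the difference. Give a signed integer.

Co²⁺: group 9, so d-count = 9 − 2 = 7.
Octahedral (high-spin): t₂g⁵ eg², CFSE = 5(−0.4) + 2(+0.6) = -0.8Δ₀ = -0.8 × 171 = -137 kJ/mol.
Tetrahedral: e⁴ t₂³, CFSE = 4(−0.6) + 3(+0.4) = -1.2Δₜ = -1.2 × (4/9) × 171 = -91 kJ/mol.
Subtracting, OSPE = -137 − (-91) = -46 kJ/mol.

-46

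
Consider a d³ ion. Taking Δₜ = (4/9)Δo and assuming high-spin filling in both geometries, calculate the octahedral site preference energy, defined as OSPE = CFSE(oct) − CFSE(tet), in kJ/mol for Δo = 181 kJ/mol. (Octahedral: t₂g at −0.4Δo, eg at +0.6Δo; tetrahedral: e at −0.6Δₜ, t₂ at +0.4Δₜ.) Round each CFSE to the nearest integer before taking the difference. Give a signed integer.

-153

Octahedral (high-spin): t2g^3 e_g^0, CFSE = 3(−0.4) + 0(+0.6) = -1.2Δo = -1.2 × 181 = -217 kJ/mol.
In a tetrahedral site the filling is e^2 t2^1: CFSE(tet) = -0.8Δₜ = -0.8 × (4/9)(181) = -64 kJ/mol.
Subtracting, OSPE = -217 − (-64) = -153 kJ/mol.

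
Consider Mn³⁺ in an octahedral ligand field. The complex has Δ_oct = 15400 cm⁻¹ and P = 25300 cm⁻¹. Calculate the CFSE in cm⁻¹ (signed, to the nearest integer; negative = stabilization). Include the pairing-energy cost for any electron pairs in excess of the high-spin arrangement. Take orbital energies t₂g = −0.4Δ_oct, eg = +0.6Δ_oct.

Mn³⁺: group 7, so d-count = 7 − 3 = 4.
Δ_oct < P, so pairing is avoided: the ground state is high-spin.
Configuration: t₂g³ eg¹.
Orbital CFSE = -0.6Δ_oct = -0.6 × 15400 = -9240 cm⁻¹.
High-spin has no excess pairs, so no pairing correction applies.

-9240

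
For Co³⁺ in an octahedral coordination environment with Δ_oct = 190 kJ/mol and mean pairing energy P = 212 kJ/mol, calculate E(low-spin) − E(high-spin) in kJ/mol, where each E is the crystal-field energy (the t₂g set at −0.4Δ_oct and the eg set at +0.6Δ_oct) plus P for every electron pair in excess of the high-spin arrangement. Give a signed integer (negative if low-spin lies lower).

44

Group 9 minus oxidation state +3 gives a d⁶ configuration for Co³⁺.
High-spin: t₂g⁴ eg², CFSE = -0.4Δ_oct = -76 kJ/mol.
For low-spin the configuration is t₂g⁶ eg⁰: orbital energy -2.4 × 190 = -456 kJ/mol, and 2 additional pairs relative to high-spin add 424 kJ/mol, giving -32 kJ/mol.
The difference is -32 − (-76) = 44 kJ/mol, so high-spin lies lower.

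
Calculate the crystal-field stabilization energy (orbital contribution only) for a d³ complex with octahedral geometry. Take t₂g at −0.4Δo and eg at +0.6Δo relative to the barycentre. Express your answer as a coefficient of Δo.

-1.2 Δo

Configuration: t₂g³ eg⁰.
CFSE = 3(-0.4Δo) + 0(0.6Δo) = -1.2Δo + 0.0Δo = -1.2Δo.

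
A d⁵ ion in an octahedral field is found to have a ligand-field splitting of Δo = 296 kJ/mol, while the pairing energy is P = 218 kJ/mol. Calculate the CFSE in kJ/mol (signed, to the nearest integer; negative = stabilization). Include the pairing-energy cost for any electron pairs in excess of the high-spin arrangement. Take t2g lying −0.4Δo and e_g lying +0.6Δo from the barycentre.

Since Δo = 296 kJ/mol > P = 218 kJ/mol, the complex adopts the low-spin configuration.
That gives t2g^5 e_g^0.
Orbital CFSE = -2.0Δo = -2.0 × 296 = -592 kJ/mol.
Excess pairs vs high-spin: 2 − 0 = 2; pairing cost = +436 kJ/mol.
Net CFSE = -592 + 436 = -156 kJ/mol.

-156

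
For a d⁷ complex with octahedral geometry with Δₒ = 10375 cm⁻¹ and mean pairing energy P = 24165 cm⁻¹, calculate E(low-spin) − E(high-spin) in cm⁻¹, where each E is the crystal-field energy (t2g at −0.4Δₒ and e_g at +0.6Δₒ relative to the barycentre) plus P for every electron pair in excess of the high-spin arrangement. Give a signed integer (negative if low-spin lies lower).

In the high-spin limit (t2g^5 e_g^2) the orbital term is -0.8Δₒ = -8300 cm⁻¹, with no excess pairing.
Low-spin t2g^6 e_g^1 gives -1.8Δₒ = -18675 cm⁻¹, but forming 1 extra pair costs 1P = 24165 cm⁻¹, so E(LS) = -18675 + 24165 = 5490 cm⁻¹.
The difference is 5490 − (-8300) = 13790 cm⁻¹, so high-spin lies lower.

13790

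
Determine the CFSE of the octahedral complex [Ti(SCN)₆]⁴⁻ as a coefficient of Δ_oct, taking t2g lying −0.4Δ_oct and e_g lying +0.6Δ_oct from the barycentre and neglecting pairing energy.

Each SCN⁻ contributes -1; 6 × (-1) = -6. With overall charge -4, Ti is in the +2 oxidation state.
Group 4 minus oxidation state +2 gives a d² configuration for Ti²⁺.
For octahedral d² the high- and low-spin configurations coincide.
Configuration: t2g^2 e_g^0.
CFSE = 2(-0.4Δ_oct) + 0(0.6Δ_oct) = -0.8Δ_oct + 0.0Δ_oct = -0.8Δ_oct.

-0.8 Δ_oct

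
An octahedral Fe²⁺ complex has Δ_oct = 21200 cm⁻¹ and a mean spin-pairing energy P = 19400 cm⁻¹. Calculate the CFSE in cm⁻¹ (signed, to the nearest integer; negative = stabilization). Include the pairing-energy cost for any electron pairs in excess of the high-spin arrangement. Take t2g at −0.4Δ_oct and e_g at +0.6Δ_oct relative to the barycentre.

Fe is in group 8, so Fe²⁺ is d⁶ (8 − 2 = 6).
With Δ_oct > P the complex is low-spin.
That gives t2g^6 e_g^0.
Orbital CFSE = -2.4Δ_oct = -2.4 × 21200 = -50880 cm⁻¹.
Excess pairs vs high-spin: 3 − 1 = 2; pairing cost = +38800 cm⁻¹.
Net CFSE = -50880 + 38800 = -12080 cm⁻¹.

-12080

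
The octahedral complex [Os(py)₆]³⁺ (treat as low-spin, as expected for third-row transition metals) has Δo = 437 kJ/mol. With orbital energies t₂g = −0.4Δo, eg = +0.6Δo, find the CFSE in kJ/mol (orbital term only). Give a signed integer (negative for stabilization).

py is neutral, so the +3 overall charge sits on Os: oxidation state +3.
Os³⁺: group 8, so d-count = 8 − 3 = 5.
Configuration: t₂g⁵ eg⁰.
Orbital CFSE = 5(-0.4) + 0(0.6) = -2.0Δo = -2.0 × 437 = -874 kJ/mol.

-874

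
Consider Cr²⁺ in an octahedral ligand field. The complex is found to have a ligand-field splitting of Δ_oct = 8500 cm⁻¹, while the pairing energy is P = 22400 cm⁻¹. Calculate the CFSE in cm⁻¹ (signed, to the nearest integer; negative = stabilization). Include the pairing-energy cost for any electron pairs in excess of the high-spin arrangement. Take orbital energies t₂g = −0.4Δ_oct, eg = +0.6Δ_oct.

Group 6 minus oxidation state +2 gives a d⁴ configuration for Cr²⁺.
Δ_oct < P, so pairing is avoided: the ground state is high-spin.
Filling d⁴ accordingly: t₂g³ eg¹.
Orbital CFSE = -0.6Δ_oct = -0.6 × 8500 = -5100 cm⁻¹.
High-spin has no excess pairs, so no pairing correction applies.

-5100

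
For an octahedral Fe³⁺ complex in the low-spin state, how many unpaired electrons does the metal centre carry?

Fe is in group 8, so Fe³⁺ is d⁵ (8 − 3 = 5).
Configuration: t2g^5 e_g^0, giving 1 unpaired electron.

1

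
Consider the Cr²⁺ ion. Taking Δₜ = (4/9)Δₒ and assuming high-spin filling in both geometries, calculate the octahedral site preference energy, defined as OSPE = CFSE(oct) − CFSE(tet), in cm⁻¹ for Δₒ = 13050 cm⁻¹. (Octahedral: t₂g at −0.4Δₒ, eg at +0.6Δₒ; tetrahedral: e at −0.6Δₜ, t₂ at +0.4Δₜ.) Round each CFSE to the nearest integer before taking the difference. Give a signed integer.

Cr is in group 6, so Cr²⁺ is d⁴ (6 − 2 = 4).
Octahedral high-spin t2g^3 e_g^1: CFSE = -0.6 × 13050 = -7830 cm⁻¹.
Tetrahedral: e^2 t2^2, CFSE = 2(−0.6) + 2(+0.4) = -0.4Δₜ = -0.4 × (4/9) × 13050 = -2320 cm⁻¹.
Subtracting, OSPE = -7830 − (-2320) = -5510 cm⁻¹.

-5510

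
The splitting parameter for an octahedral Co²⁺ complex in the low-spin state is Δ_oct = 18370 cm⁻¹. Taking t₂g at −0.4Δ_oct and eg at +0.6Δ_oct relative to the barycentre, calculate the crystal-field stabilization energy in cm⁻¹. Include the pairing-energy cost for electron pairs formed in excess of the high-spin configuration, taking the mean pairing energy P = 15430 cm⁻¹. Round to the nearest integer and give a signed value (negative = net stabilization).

Group 9 minus oxidation state +2 gives a d⁷ configuration for Co²⁺.
The d⁷ electrons fill as t₂g⁶ eg¹.
CFSE(orbital) = 6×(-0.4Δ_oct) + 1×(0.6Δ_oct) = -1.8Δ_oct; with Δ_oct = 18370 cm⁻¹ that is -33066 cm⁻¹.
Pairing penalty: 3 pairs vs 2 in the high-spin reference → 1 extra × P = 15430 cm⁻¹.
Overall CFSE = -33066 + 15430 = -17636 cm⁻¹.

-17636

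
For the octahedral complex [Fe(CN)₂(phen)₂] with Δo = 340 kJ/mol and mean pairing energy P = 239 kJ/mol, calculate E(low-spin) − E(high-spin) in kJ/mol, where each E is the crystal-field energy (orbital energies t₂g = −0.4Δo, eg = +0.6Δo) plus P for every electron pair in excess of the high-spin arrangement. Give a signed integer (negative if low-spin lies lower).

-202

Ligand charges: 2×(-1) from CN⁻ and 2×(+0) from phen sum to -2; with overall charge +0, Fe is +2.
Fe²⁺: group 8, so d-count = 8 − 2 = 6.
In the high-spin limit (t₂g⁴ eg²) the orbital term is -0.4Δo = -136 kJ/mol, with no excess pairing.
Low-spin: t₂g⁶ eg⁰, orbital CFSE = -2.4Δo = -816 kJ/mol; plus 2 excess pairs × P = +478 kJ/mol; total -338 kJ/mol.
The difference is -338 − (-136) = -202 kJ/mol, so low-spin lies lower.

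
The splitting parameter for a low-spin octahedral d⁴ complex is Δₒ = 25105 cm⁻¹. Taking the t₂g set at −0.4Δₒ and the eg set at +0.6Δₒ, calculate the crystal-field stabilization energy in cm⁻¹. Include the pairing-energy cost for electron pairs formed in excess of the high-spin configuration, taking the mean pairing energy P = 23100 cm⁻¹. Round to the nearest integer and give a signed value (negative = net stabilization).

The d⁴ electrons fill as t₂g⁴ eg⁰.
Orbital CFSE = 4(-0.4) + 0(0.6) = -1.6Δₒ = -1.6 × 25105 = -40168 cm⁻¹.
High-spin d⁴ would be t₂g³ eg¹ with 0 pairs; low-spin has 1, so 1 excess pair costs +1P = +23100 cm⁻¹.
Net CFSE = -40168 + 23100 = -17068 cm⁻¹.

-17068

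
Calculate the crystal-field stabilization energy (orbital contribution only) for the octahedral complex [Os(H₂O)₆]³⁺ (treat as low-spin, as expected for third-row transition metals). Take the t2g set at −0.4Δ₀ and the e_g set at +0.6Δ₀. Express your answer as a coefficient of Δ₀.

-2.0 Δ₀

H₂O is neutral, so the +3 overall charge sits on Os: oxidation state +3.
Os sits in group 8; removing 3 electrons leaves Os³⁺ with 8 − 3 = 5 d electrons.
Configuration: t2g^5 e_g^0.
CFSE = 5(-0.4Δ₀) + 0(0.6Δ₀) = -2.0Δ₀ + 0.0Δ₀ = -2.0Δ₀.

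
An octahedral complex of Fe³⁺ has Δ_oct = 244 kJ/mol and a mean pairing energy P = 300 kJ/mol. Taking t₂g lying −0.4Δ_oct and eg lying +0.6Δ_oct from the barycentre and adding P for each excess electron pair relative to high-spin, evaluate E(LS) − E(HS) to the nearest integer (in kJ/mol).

Fe sits in group 8; removing 3 electrons leaves Fe³⁺ with 8 − 3 = 5 d electrons.
In the high-spin limit (t₂g³ eg²) the orbital term is 0.0Δ_oct = 0 kJ/mol, with no excess pairing.
Low-spin: t₂g⁵ eg⁰, orbital CFSE = -2.0Δ_oct = -488 kJ/mol; plus 2 excess pairs × P = +600 kJ/mol; total 112 kJ/mol.
Thus E(LS) − E(HS) = 112 kJ/mol.

112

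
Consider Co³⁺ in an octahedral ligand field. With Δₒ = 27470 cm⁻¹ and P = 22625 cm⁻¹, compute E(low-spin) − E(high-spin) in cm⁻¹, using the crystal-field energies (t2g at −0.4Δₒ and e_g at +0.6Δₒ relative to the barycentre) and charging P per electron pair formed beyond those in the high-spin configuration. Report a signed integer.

-9690

Co sits in group 9; removing 3 electrons leaves Co³⁺ with 9 − 3 = 6 d electrons.
High-spin d⁶ fills as t2g^4 e_g^2 with CFSE 4(−0.4) + 2(+0.6) = -0.4Δₒ = -10988 cm⁻¹.
For low-spin the configuration is t2g^6 e_g^0: orbital energy -2.4 × 27470 = -65928 cm⁻¹, and 2 additional pairs relative to high-spin add 45250 cm⁻¹, giving -20678 cm⁻¹.
Thus E(LS) − E(HS) = -9690 cm⁻¹.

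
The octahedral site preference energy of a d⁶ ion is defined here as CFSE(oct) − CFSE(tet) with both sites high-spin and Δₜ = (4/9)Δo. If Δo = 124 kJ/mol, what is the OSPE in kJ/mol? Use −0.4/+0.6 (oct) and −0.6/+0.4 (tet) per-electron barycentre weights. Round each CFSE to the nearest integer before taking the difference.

Octahedral (high-spin): t₂g⁴ eg², CFSE = 4(−0.4) + 2(+0.6) = -0.4Δo = -0.4 × 124 = -50 kJ/mol.
Tetrahedral e³ t₂³ gives -0.6Δₜ = -0.6 × (4/9) × 124 = -33 kJ/mol.
OSPE = CFSE(oct) − CFSE(tet) = -50 − (-33) = -17 kJ/mol.

-17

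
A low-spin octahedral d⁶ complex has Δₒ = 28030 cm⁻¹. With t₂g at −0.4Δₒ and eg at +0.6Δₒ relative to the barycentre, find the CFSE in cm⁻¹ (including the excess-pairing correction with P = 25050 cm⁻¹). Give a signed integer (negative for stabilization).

Configuration: t₂g⁶ eg⁰.
The orbital stabilization is -2.4Δₒ = -2.4 × 28030 = -67272 cm⁻¹.
Pairing penalty: 3 pairs vs 1 in the high-spin reference → 2 extra × P = 50100 cm⁻¹.
Combining: -67272 + 50100 = -17172 cm⁻¹.

-17172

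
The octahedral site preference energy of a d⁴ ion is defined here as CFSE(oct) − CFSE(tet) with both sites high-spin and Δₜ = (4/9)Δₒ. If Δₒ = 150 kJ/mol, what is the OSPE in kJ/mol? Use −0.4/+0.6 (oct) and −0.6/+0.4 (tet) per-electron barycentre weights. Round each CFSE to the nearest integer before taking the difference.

-63

Octahedral (high-spin): t₂g³ eg¹, CFSE = 3(−0.4) + 1(+0.6) = -0.6Δₒ = -0.6 × 150 = -90 kJ/mol.
Tetrahedral: e² t₂², CFSE = 2(−0.6) + 2(+0.4) = -0.4Δₜ = -0.4 × (4/9) × 150 = -27 kJ/mol.
Subtracting, OSPE = -90 − (-27) = -63 kJ/mol.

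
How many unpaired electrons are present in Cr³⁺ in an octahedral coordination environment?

3

Group 6 minus oxidation state +3 gives a d³ configuration for Cr³⁺.
For octahedral d³ the high- and low-spin configurations coincide.
Configuration: t₂g³ eg⁰, giving 3 unpaired electrons.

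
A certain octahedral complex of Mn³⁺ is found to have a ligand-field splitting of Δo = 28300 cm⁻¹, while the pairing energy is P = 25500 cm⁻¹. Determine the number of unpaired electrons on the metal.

2

Mn is in group 7, so Mn³⁺ is d⁴ (7 − 3 = 4).
With Δo > P the complex is low-spin.
Filling d⁴ accordingly: t2g^4 e_g^0.
Unpaired electrons: 2.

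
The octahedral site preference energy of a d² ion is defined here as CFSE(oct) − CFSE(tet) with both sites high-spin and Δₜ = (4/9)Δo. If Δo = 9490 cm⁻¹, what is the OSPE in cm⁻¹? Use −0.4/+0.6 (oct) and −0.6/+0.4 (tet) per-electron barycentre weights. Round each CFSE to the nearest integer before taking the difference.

Octahedral (high-spin): t₂g² eg⁰, CFSE = 2(−0.4) + 0(+0.6) = -0.8Δo = -0.8 × 9490 = -7592 cm⁻¹.
In a tetrahedral site the filling is e² t₂⁰: CFSE(tet) = -1.2Δₜ = -1.2 × (4/9)(9490) = -5061 cm⁻¹.
OSPE = -7592 − (-5061) = -2531 cm⁻¹.

-2531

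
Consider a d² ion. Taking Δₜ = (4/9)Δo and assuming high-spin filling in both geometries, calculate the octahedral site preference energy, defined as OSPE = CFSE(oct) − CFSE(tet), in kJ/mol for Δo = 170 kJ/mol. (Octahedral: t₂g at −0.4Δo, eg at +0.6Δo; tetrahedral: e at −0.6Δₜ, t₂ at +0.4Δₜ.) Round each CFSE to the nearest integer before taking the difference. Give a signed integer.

Octahedral high-spin t2g^2 e_g^0: CFSE = -0.8 × 170 = -136 kJ/mol.
Tetrahedral e^2 t2^0 gives -1.2Δₜ = -1.2 × (4/9) × 170 = -91 kJ/mol.
OSPE = CFSE(oct) − CFSE(tet) = -136 − (-91) = -45 kJ/mol.

-45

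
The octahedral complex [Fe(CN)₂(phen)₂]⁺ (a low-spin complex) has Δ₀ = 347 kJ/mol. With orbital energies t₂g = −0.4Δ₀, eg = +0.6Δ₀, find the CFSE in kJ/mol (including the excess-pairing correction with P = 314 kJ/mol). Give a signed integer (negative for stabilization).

Ligand charges: 2×(-1) from CN⁻ and 2×(+0) from phen sum to -2; with overall charge +1, Fe is +3.
Fe³⁺: group 8, so d-count = 8 − 3 = 5.
The d⁵ electrons fill as t₂g⁵ eg⁰.
Orbital CFSE = 5(-0.4) + 0(0.6) = -2.0Δ₀ = -2.0 × 347 = -694 kJ/mol.
Relative to high-spin t₂g³ eg² (0 paired), the low-spin configuration has 2 additional pairs, contributing +2 × 314 = +628 kJ/mol.
Net CFSE = -694 + 628 = -66 kJ/mol.

-66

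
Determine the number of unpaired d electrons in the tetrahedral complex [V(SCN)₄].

1

Each SCN⁻ contributes -1; 4 × (-1) = -4. With overall charge +0, V is in the +4 oxidation state.
Group 5 minus oxidation state +4 gives a d¹ configuration for V⁴⁺.
Tetrahedral fields are weak (Δₜ ≈ 4/9 Δₒ), so electrons fill high-spin.
Configuration: e¹ t₂⁰, giving 1 unpaired electron.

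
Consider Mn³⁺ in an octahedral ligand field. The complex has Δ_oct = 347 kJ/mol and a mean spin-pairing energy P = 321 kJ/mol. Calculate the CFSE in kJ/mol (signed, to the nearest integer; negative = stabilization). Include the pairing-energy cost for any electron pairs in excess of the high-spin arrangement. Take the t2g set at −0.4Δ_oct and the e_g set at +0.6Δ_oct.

Mn is in group 7, so Mn³⁺ is d⁴ (7 − 3 = 4).
Since Δ_oct = 347 kJ/mol > P = 321 kJ/mol, the complex adopts the low-spin configuration.
Filling d⁴ accordingly: t2g^4 e_g^0.
Orbital CFSE = -1.6Δ_oct = -1.6 × 347 = -555 kJ/mol.
Excess pairs vs high-spin: 1 − 0 = 1; pairing cost = +321 kJ/mol.
Net CFSE = -555 + 321 = -234 kJ/mol.

-234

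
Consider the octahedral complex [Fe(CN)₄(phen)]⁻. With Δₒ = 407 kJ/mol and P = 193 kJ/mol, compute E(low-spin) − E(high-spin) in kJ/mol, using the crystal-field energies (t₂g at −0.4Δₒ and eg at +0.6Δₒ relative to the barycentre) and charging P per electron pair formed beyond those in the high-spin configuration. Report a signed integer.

Ligand charges: 4×(-1) from CN⁻ and 1×(+0) from phen sum to -4; with overall charge -1, Fe is +3.
Group 8 minus oxidation state +3 gives a d⁵ configuration for Fe³⁺.
In the high-spin limit (t₂g³ eg²) the orbital term is 0.0Δₒ = 0 kJ/mol, with no excess pairing.
For low-spin the configuration is t₂g⁵ eg⁰: orbital energy -2.0 × 407 = -814 kJ/mol, and 2 additional pairs relative to high-spin add 386 kJ/mol, giving -428 kJ/mol.
Thus E(LS) − E(HS) = -428 kJ/mol.

-428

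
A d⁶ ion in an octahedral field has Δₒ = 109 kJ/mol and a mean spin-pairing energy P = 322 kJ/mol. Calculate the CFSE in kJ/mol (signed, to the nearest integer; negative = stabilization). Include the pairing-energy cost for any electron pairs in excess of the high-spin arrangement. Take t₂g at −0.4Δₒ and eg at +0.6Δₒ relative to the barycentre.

Since Δₒ = 109 kJ/mol < P = 322 kJ/mol, the complex adopts the high-spin configuration.
That gives t₂g⁴ eg².
Orbital CFSE = -0.4Δₒ = -0.4 × 109 = -44 kJ/mol.
High-spin has no excess pairs, so no pairing correction applies.

-44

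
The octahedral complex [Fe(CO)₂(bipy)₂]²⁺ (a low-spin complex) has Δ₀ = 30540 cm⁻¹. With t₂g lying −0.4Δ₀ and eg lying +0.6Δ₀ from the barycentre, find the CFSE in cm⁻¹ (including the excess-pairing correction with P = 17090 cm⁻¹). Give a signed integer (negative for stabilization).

-39116

Ligand charges: 2×(+0) from CO and 2×(+0) from bipy sum to +0; with overall charge +2, Fe is +2.
Fe²⁺: group 8, so d-count = 8 − 2 = 6.
Configuration: t₂g⁶ eg⁰.
Orbital CFSE = 6(-0.4) + 0(0.6) = -2.4Δ₀ = -2.4 × 30540 = -73296 cm⁻¹.
Relative to high-spin t₂g⁴ eg² (1 paired), the low-spin configuration has 2 additional pairs, contributing +2 × 17090 = +34180 cm⁻¹.
Net CFSE = -73296 + 34180 = -39116 cm⁻¹.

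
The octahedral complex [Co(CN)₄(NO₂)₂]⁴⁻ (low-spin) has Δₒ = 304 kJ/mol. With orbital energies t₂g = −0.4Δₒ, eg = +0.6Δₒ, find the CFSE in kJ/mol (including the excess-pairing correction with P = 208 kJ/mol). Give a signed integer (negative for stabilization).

Ligand charges: 4×(-1) from CN⁻ and 2×(-1) from NO₂⁻ sum to -6; with overall charge -4, Co is +2.
Co is in group 9, so Co²⁺ is d⁷ (9 − 2 = 7).
Configuration: t₂g⁶ eg¹.
The orbital stabilization is -1.8Δₒ = -1.8 × 304 = -547 kJ/mol.
Relative to high-spin t₂g⁵ eg² (2 paired), the low-spin configuration has 1 additional pair, contributing +1 × 208 = +208 kJ/mol.
Combining: -547 + 208 = -339 kJ/mol.

-339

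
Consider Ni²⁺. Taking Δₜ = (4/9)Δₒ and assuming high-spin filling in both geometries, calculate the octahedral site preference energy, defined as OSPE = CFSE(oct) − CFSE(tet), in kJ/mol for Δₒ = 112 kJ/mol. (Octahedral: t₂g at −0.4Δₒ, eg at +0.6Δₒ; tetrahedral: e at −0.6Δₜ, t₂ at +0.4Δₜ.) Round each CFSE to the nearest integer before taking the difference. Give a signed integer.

Ni is in group 10, so Ni²⁺ is d⁸ (10 − 2 = 8).
Octahedral high-spin t2g^6 e_g^2: CFSE = -1.2 × 112 = -134 kJ/mol.
Tetrahedral: e^4 t2^4, CFSE = 4(−0.6) + 4(+0.4) = -0.8Δₜ = -0.8 × (4/9) × 112 = -40 kJ/mol.
Subtracting, OSPE = -134 − (-40) = -94 kJ/mol.

-94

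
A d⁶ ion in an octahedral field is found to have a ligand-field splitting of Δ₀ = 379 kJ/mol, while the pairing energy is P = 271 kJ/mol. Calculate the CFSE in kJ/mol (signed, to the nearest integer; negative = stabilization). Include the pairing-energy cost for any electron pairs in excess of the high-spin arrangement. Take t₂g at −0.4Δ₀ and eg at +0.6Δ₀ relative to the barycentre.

-368

Here Δ₀ > P (379 > 271), so the low-spin state is favoured.
Configuration: t₂g⁶ eg⁰.
Orbital CFSE = -2.4Δ₀ = -2.4 × 379 = -910 kJ/mol.
Excess pairs vs high-spin: 3 − 1 = 2; pairing cost = +542 kJ/mol.
Net CFSE = -910 + 542 = -368 kJ/mol.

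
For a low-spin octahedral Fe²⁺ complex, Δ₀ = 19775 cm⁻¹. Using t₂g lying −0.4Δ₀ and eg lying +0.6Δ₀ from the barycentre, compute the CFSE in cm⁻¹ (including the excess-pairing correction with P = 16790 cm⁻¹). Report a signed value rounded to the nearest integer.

Fe is in group 8, so Fe²⁺ is d⁶ (8 − 2 = 6).
The d⁶ electrons fill as t₂g⁶ eg⁰.
Orbital CFSE = 6(-0.4) + 0(0.6) = -2.4Δ₀ = -2.4 × 19775 = -47460 cm⁻¹.
High-spin d⁶ would be t₂g⁴ eg² with 1 pair; low-spin has 3, so 2 excess pairs cost +2P = +33580 cm⁻¹.
Overall CFSE = -47460 + 33580 = -13880 cm⁻¹.

-13880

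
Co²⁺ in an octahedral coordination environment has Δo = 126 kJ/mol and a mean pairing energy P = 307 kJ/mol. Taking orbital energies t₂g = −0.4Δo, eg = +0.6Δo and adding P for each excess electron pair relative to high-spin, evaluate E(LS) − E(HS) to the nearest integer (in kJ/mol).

181

Co is in group 9, so Co²⁺ is d⁷ (9 − 2 = 7).
High-spin d⁷ fills as t₂g⁵ eg² with CFSE 5(−0.4) + 2(+0.6) = -0.8Δo = -101 kJ/mol.
For low-spin the configuration is t₂g⁶ eg¹: orbital energy -1.8 × 126 = -227 kJ/mol, and 1 additional pair relative to high-spin adds 307 kJ/mol, giving 80 kJ/mol.
The difference is 80 − (-101) = 181 kJ/mol, so high-spin lies lower.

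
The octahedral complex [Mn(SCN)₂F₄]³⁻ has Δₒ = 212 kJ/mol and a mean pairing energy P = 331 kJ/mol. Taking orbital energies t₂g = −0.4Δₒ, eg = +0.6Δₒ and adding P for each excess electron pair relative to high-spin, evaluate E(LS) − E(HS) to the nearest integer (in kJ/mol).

119

Ligand charges: 2×(-1) from SCN⁻ and 4×(-1) from F⁻ sum to -6; with overall charge -3, Mn is +3.
Mn sits in group 7; removing 3 electrons leaves Mn³⁺ with 7 − 3 = 4 d electrons.
High-spin d⁴ fills as t₂g³ eg¹ with CFSE 3(−0.4) + 1(+0.6) = -0.6Δₒ = -127 kJ/mol.
Low-spin t₂g⁴ eg⁰ gives -1.6Δₒ = -339 kJ/mol, but forming 1 extra pair costs 1P = 331 kJ/mol, so E(LS) = -339 + 331 = -8 kJ/mol.
Thus E(LS) − E(HS) = 119 kJ/mol.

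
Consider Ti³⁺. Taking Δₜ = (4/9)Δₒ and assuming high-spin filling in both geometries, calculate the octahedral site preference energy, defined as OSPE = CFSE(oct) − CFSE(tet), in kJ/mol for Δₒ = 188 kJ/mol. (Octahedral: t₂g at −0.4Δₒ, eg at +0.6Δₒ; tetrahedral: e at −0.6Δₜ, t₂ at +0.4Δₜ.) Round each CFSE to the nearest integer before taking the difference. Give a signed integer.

Ti sits in group 4; removing 3 electrons leaves Ti³⁺ with 4 − 3 = 1 d electrons.
Octahedral (high-spin): t₂g¹ eg⁰, CFSE = 1(−0.4) + 0(+0.6) = -0.4Δₒ = -0.4 × 188 = -75 kJ/mol.
In a tetrahedral site the filling is e¹ t₂⁰: CFSE(tet) = -0.6Δₜ = -0.6 × (4/9)(188) = -50 kJ/mol.
Subtracting, OSPE = -75 − (-50) = -25 kJ/mol.

-25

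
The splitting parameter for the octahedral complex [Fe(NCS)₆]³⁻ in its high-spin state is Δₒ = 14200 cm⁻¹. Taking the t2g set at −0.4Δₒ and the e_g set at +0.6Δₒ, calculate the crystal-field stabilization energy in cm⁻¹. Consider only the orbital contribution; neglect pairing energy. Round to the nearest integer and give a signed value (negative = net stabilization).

0

Each NCS⁻ contributes -1; 6 × (-1) = -6. With overall charge -3, Fe is in the +3 oxidation state.
Fe is in group 8, so Fe³⁺ is d⁵ (8 − 3 = 5).
Electron filling gives t2g^3 e_g^2.
CFSE(orbital) = 3×(-0.4Δₒ) + 2×(0.6Δₒ) = 0.0Δₒ; with Δₒ = 14200 cm⁻¹ that is 0 cm⁻¹.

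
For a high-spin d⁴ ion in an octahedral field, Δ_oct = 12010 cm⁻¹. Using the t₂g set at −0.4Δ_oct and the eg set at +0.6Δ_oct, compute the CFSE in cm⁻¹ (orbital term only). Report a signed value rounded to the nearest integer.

The d⁴ electrons fill as t₂g³ eg¹.
CFSE(orbital) = 3×(-0.4Δ_oct) + 1×(0.6Δ_oct) = -0.6Δ_oct; with Δ_oct = 12010 cm⁻¹ that is -7206 cm⁻¹.

-7206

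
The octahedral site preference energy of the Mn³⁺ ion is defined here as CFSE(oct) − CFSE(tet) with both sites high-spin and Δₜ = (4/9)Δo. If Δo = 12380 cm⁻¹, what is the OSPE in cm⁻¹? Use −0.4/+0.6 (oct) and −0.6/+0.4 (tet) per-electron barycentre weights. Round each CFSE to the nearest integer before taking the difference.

-5227

Group 7 minus oxidation state +3 gives a d⁴ configuration for Mn³⁺.
Octahedral (high-spin): t₂g³ eg¹, CFSE = 3(−0.4) + 1(+0.6) = -0.6Δo = -0.6 × 12380 = -7428 cm⁻¹.
Tetrahedral e² t₂² gives -0.4Δₜ = -0.4 × (4/9) × 12380 = -2201 cm⁻¹.
OSPE = -7428 − (-2201) = -5227 cm⁻¹.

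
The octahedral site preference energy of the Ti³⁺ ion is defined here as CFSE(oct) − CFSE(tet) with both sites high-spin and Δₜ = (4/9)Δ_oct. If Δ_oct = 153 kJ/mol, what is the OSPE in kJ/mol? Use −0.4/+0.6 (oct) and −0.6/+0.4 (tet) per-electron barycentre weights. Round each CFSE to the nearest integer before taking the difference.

Ti is in group 4, so Ti³⁺ is d¹ (4 − 3 = 1).
Octahedral (high-spin): t2g^1 e_g^0, CFSE = 1(−0.4) + 0(+0.6) = -0.4Δ_oct = -0.4 × 153 = -61 kJ/mol.
Tetrahedral: e^1 t2^0, CFSE = 1(−0.6) + 0(+0.4) = -0.6Δₜ = -0.6 × (4/9) × 153 = -41 kJ/mol.
OSPE = -61 − (-41) = -20 kJ/mol.

-20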